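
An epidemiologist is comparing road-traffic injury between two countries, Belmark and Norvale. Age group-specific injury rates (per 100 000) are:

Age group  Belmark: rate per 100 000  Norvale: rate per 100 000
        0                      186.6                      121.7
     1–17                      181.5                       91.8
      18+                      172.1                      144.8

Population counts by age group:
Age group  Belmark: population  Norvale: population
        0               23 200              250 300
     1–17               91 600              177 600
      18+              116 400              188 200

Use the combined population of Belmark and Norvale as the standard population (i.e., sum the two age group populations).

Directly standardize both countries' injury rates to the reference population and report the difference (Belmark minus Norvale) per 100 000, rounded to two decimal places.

Combined standard total = 847 300; weights = 0.3228, 0.3177, 0.3595.
Belmark: 0.3228×186.6 + 0.3177×181.5 + 0.3595×172.1 = 179.7670 per 100 000.
Norvale: 0.3228×121.7 + 0.3177×91.8 + 0.3595×144.8 = 120.5047 per 100 000.
Difference = 179.7670 − 120.5047 = 59.2623.

59.26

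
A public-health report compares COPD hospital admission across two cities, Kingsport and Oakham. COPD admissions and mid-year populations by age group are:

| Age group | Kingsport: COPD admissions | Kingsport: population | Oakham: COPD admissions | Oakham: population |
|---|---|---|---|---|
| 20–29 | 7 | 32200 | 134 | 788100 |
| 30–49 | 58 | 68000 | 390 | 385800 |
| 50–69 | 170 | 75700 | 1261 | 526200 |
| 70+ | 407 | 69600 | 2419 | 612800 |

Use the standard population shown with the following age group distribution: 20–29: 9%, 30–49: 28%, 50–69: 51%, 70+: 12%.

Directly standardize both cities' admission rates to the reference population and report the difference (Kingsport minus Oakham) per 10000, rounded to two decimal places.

Age-specific rates per 10000 for Kingsport: 2.17, 8.53, 22.46, 58.48.
For Oakham: 1.70, 10.11, 23.96, 39.47.
Standard weights: 0.09, 0.28, 0.51, 0.12.
Kingsport: 0.0900×2.17 + 0.2800×8.53 + 0.5100×22.46 + 0.1200×58.48 = 21.0542 per 10000.
Oakham: 0.0900×1.70 + 0.2800×10.11 + 0.5100×23.96 + 0.1200×39.47 = 19.9422 per 10000.
Difference = 21.0542 − 19.9422 = 1.1120.

1.11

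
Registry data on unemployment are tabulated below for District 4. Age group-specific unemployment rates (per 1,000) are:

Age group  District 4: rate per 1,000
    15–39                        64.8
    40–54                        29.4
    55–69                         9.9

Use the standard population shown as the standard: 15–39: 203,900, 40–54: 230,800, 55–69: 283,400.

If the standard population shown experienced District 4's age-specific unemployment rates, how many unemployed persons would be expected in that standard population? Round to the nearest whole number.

22804

Expected unemployed persons = Σ (standard pop × age-specific rate ÷ 1,000)
= 203,900×64.8/1,000 + 230,800×29.4/1,000 + 283,400×9.9/1,000
= 13212.72 + 6785.52 + 2805.66 = 22803.90.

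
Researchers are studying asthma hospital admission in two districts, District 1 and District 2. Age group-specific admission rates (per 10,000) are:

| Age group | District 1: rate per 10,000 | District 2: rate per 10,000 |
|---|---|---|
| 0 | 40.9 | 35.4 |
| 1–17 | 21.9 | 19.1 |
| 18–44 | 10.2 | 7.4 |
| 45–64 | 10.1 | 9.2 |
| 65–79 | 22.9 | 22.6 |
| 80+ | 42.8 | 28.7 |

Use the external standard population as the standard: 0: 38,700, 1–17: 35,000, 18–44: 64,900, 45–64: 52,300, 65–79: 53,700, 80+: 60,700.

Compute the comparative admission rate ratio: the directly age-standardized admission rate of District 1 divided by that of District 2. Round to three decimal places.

Standard total = 305,300; weights = 0.1268, 0.1146, 0.2126, 0.1713, 0.1759, 0.1988.
District 1: 0.1268×40.9 + 0.1146×21.9 + 0.2126×10.2 + 0.1713×10.1 + 0.1759×22.9 + 0.1988×42.8 = 24.1311 per 10,000.
District 2: 0.1268×35.4 + 0.1146×19.1 + 0.2126×7.4 + 0.1713×9.2 + 0.1759×22.6 + 0.1988×28.7 = 19.5074 per 10,000.
Ratio = 24.1311 ÷ 19.5074 = 1.23702.

1.237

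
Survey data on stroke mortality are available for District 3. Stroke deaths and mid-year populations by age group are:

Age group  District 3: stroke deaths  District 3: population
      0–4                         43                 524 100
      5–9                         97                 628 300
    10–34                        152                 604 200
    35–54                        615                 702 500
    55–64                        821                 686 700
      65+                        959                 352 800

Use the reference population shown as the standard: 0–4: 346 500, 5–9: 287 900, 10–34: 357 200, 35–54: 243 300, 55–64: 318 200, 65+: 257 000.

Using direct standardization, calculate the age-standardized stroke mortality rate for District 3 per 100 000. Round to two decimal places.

80.37

Age-specific rates per 100 000 for District 3: 8.20, 15.44, 25.16, 87.54, 119.56, 271.83.
Standard total = 1 810 100; weights = 0.1914, 0.1591, 0.1973, 0.1344, 0.1758, 0.1420.
Standardized rate: 0.1914×8.20 + 0.1591×15.44 + 0.1973×25.16 + 0.1344×87.54 + 0.1758×119.56 + 0.1420×271.83 = 80.3688 per 100 000.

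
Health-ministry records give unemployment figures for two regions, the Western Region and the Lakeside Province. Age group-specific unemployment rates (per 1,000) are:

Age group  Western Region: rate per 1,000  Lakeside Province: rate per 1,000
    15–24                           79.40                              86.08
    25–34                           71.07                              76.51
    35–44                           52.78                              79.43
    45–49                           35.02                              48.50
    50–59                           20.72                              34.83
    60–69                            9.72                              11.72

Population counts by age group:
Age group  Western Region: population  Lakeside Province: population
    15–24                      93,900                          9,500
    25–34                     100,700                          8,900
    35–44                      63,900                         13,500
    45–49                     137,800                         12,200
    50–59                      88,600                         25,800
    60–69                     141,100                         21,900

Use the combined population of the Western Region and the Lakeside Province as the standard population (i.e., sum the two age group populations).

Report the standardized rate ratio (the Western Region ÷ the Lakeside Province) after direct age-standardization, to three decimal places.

Combined standard total = 717,800; weights = 0.1441, 0.1527, 0.1078, 0.2090, 0.1594, 0.2271.
The Western Region: 0.1441×79.40 + 0.1527×71.07 + 0.1078×52.78 + 0.2090×35.02 + 0.1594×20.72 + 0.2271×9.72 = 40.8082 per 1,000.
The Lakeside Province: 0.1441×86.08 + 0.1527×76.51 + 0.1078×79.43 + 0.2090×48.50 + 0.1594×34.83 + 0.2271×11.72 = 50.9947 per 1,000.
Ratio = 40.8082 ÷ 50.9947 = 0.80024.

0.800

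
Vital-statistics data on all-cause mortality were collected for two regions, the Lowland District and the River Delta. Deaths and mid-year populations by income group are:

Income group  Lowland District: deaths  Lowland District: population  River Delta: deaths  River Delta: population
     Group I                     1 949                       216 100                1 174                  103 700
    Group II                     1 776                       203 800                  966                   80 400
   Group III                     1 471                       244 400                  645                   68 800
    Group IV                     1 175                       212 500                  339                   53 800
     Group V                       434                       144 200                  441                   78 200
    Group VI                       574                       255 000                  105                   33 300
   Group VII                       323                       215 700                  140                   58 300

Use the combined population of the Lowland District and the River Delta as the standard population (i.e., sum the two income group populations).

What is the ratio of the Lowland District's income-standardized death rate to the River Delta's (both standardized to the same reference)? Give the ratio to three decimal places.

Income-specific rates per 100 000 for the Lowland District: 901.90, 871.44, 601.88, 552.94, 300.97, 225.10, 149.75.
For the River Delta: 1132.11, 1201.49, 937.50, 630.11, 563.94, 315.32, 240.14.
Combined standard total = 1 968 200; weights = 0.1625, 0.1444, 0.1591, 0.1353, 0.1130, 0.1465, 0.1392.
The Lowland District: 0.1625×901.90 + 0.1444×871.44 + 0.1591×601.88 + 0.1353×552.94 + 0.1130×300.97 + 0.1465×225.10 + 0.1392×149.75 = 530.7948 per 100 000.
The River Delta: 0.1625×1132.11 + 0.1444×1201.49 + 0.1591×937.50 + 0.1353×630.11 + 0.1130×563.94 + 0.1465×315.32 + 0.1392×240.14 = 735.2201 per 100 000.
Ratio = 530.7948 ÷ 735.2201 = 0.72195.

0.722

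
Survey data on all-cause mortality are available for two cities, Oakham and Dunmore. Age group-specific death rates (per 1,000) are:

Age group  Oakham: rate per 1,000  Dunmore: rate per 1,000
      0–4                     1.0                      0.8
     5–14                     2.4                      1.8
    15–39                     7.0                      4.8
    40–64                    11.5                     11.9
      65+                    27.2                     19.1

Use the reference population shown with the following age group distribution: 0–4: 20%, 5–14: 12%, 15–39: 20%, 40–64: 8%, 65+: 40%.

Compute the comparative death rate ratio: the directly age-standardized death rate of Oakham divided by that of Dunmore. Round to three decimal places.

1.379

Standard weights: 0.20, 0.12, 0.20, 0.08, 0.40.
Oakham: 0.2000×1.0 + 0.1200×2.4 + 0.2000×7.0 + 0.0800×11.5 + 0.4000×27.2 = 13.6880 per 1,000.
Dunmore: 0.2000×0.8 + 0.1200×1.8 + 0.2000×4.8 + 0.0800×11.9 + 0.4000×19.1 = 9.9280 per 1,000.
Ratio = 13.6880 ÷ 9.9280 = 1.37873.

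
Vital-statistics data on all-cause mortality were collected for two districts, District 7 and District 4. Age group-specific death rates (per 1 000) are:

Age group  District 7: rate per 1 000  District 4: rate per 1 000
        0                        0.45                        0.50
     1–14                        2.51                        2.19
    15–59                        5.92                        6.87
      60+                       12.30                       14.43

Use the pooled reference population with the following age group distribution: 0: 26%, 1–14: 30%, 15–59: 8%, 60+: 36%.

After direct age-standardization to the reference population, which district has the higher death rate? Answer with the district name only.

District 4

Standard weights: 0.26, 0.30, 0.08, 0.36.
District 7: 0.2600×0.45 + 0.3000×2.51 + 0.0800×5.92 + 0.3600×12.30 = 5.7716 per 1 000.
District 4: 0.2600×0.50 + 0.3000×2.19 + 0.0800×6.87 + 0.3600×14.43 = 6.5314 per 1 000.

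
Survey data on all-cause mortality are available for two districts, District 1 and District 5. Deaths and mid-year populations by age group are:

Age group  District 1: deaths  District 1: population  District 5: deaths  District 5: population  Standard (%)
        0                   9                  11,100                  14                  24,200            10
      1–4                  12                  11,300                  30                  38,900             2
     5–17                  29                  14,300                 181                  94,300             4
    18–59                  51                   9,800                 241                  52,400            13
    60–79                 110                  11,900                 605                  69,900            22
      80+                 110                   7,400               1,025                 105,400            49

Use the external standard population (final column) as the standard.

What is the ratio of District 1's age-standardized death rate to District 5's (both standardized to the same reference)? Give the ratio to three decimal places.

1.372

Age-specific rates per 1,000 for District 1: 0.811, 1.062, 2.028, 5.204, 9.244, 14.865.
For District 5: 0.579, 0.771, 1.919, 4.599, 8.655, 9.725.
Standard weights: 0.10, 0.02, 0.04, 0.13, 0.22, 0.49.
District 1: 0.1000×0.811 + 0.0200×1.062 + 0.0400×2.028 + 0.1300×5.204 + 0.2200×9.244 + 0.4900×14.865 = 10.1774 per 1,000.
District 5: 0.1000×0.579 + 0.0200×0.771 + 0.0400×1.919 + 0.1300×4.599 + 0.2200×8.655 + 0.4900×9.725 = 7.4173 per 1,000.
Ratio = 10.1774 ÷ 7.4173 = 1.37212.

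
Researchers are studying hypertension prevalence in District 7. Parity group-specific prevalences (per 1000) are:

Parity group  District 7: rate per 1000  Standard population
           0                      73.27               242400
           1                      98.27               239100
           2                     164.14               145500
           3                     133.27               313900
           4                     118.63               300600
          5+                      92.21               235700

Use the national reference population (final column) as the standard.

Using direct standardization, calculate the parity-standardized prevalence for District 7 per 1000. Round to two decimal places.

Standard total = 1477200; weights = 0.1641, 0.1619, 0.0985, 0.2125, 0.2035, 0.1596.
Standardized rate: 0.1641×73.27 + 0.1619×98.27 + 0.0985×164.14 + 0.2125×133.27 + 0.2035×118.63 + 0.1596×92.21 = 111.2692 per 1000.

111.27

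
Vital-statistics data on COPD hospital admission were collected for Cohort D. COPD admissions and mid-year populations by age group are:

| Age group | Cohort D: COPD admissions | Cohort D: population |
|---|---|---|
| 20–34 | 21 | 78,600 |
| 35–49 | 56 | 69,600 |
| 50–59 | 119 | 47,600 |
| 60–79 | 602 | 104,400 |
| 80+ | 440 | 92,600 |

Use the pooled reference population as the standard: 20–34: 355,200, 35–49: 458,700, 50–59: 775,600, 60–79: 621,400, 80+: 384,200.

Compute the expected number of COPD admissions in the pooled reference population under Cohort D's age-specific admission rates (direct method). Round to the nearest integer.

7812

Age-specific rates per 10,000 for Cohort D: 2.67, 8.05, 25.00, 57.66, 47.52.
Expected COPD admissions = Σ (standard pop × age-specific rate ÷ 10,000)
= 355,200×2.67/10,000 + 458,700×8.05/10,000 + 775,600×25.00/10,000 + 621,400×57.66/10,000 + 384,200×47.52/10,000
= 94.90 + 369.07 + 1939.00 + 3583.17 + 1825.57 = 7811.71.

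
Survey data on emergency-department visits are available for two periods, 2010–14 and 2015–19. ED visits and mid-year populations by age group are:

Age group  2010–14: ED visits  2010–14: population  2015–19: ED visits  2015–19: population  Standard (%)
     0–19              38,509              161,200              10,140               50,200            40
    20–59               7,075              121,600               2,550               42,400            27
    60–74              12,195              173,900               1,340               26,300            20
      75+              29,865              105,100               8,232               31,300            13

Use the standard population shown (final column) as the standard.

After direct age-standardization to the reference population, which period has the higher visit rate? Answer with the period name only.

2010–14

Age-specific rates per 1,000 for 2010–14: 238.890, 58.183, 70.127, 284.158.
For 2015–19: 201.992, 60.142, 50.951, 263.003.
Standard weights: 0.40, 0.27, 0.20, 0.13.
2010–14: 0.4000×238.890 + 0.2700×58.183 + 0.2000×70.127 + 0.1300×284.158 = 162.2310 per 1,000.
2015–19: 0.4000×201.992 + 0.2700×60.142 + 0.2000×50.951 + 0.1300×263.003 = 141.4155 per 1,000.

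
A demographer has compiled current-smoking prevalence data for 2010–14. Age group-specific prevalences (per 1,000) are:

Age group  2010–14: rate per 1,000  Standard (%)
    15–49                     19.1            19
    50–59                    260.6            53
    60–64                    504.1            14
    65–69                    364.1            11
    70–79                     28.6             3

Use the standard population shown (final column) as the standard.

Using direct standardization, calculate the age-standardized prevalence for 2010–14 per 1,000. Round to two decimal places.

Standard weights: 0.19, 0.53, 0.14, 0.11, 0.03.
Standardized rate: 0.1900×19.1 + 0.5300×260.6 + 0.1400×504.1 + 0.1100×364.1 + 0.0300×28.6 = 253.2300 per 1,000.

253.23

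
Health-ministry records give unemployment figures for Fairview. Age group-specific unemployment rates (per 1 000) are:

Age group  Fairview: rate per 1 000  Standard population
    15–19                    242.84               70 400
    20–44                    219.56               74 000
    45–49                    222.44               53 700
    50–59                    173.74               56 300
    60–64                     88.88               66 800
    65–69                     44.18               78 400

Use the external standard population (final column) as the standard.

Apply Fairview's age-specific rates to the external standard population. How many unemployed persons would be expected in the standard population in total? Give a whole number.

Expected unemployed persons = Σ (standard pop × age-specific rate ÷ 1 000)
= 70 400×242.84/1 000 + 74 000×219.56/1 000 + 53 700×222.44/1 000 + 56 300×173.74/1 000 + 66 800×88.88/1 000 + 78 400×44.18/1 000
= 17095.94 + 16247.44 + 11945.03 + 9781.56 + 5937.18 + 3463.71 = 64470.86.

64471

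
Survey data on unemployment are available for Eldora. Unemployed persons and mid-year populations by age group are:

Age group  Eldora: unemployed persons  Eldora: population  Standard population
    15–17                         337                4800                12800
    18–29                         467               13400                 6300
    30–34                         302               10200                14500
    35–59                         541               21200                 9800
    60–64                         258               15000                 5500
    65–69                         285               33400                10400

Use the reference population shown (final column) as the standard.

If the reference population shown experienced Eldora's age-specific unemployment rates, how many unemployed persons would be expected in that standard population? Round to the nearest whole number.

1981

Age-specific rates per 1000 for Eldora: 70.208, 34.851, 29.608, 25.519, 17.200, 8.533.
Expected unemployed persons = Σ (standard pop × age-specific rate ÷ 1000)
= 12800×70.208/1000 + 6300×34.851/1000 + 14500×29.608/1000 + 9800×25.519/1000 + 5500×17.200/1000 + 10400×8.533/1000
= 898.67 + 219.56 + 429.31 + 250.08 + 94.60 + 88.74 = 1980.97.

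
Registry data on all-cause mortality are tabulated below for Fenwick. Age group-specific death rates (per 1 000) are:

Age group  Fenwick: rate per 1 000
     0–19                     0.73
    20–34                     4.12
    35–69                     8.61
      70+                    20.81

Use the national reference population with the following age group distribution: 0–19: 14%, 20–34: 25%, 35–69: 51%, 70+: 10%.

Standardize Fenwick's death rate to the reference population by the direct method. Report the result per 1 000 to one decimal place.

7.6

Standard weights: 0.14, 0.25, 0.51, 0.10.
Standardized rate: 0.1400×0.73 + 0.2500×4.12 + 0.5100×8.61 + 0.1000×20.81 = 7.6043 per 1 000.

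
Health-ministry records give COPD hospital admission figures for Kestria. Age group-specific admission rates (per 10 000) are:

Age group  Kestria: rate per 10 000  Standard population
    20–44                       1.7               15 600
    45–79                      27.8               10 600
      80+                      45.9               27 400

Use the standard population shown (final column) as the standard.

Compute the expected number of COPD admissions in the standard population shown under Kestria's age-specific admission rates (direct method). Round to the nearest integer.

Expected COPD admissions = Σ (standard pop × age-specific rate ÷ 10 000)
= 15 600×1.7/10 000 + 10 600×27.8/10 000 + 27 400×45.9/10 000
= 2.65 + 29.47 + 125.77 = 157.89.

158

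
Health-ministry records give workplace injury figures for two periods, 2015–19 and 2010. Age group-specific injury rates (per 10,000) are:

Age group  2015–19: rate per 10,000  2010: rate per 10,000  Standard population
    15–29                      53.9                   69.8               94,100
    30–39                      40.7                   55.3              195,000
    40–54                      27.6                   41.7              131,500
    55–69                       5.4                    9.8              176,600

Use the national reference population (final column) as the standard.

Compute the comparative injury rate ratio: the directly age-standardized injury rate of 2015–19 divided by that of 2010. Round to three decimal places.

0.716

Standard total = 597,200; weights = 0.1576, 0.3265, 0.2202, 0.2957.
2015–19: 0.1576×53.9 + 0.3265×40.7 + 0.2202×27.6 + 0.2957×5.4 = 29.4567 per 10,000.
2010: 0.1576×69.8 + 0.3265×55.3 + 0.2202×41.7 + 0.2957×9.8 = 41.1351 per 10,000.
Ratio = 29.4567 ÷ 41.1351 = 0.71610.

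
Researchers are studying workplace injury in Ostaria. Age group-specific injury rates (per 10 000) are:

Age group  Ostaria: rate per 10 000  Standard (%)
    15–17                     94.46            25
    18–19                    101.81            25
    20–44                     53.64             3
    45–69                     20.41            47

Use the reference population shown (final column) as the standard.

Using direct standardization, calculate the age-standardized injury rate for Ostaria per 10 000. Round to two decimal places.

Standard weights: 0.25, 0.25, 0.03, 0.47.
Standardized rate: 0.2500×94.46 + 0.2500×101.81 + 0.0300×53.64 + 0.4700×20.41 = 60.2694 per 10 000.

60.27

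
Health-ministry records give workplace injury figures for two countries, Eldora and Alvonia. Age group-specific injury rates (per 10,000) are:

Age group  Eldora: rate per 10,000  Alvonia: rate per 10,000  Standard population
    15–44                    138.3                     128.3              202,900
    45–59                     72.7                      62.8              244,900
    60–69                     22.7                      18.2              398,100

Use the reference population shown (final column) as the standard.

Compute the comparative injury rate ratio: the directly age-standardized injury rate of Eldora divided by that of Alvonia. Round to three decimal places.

1.128

Standard total = 845,900; weights = 0.2399, 0.2895, 0.4706.
Eldora: 0.2399×138.3 + 0.2895×72.7 + 0.4706×22.7 = 64.9039 per 10,000.
Alvonia: 0.2399×128.3 + 0.2895×62.8 + 0.4706×18.2 = 57.5212 per 10,000.
Ratio = 64.9039 ÷ 57.5212 = 1.12835.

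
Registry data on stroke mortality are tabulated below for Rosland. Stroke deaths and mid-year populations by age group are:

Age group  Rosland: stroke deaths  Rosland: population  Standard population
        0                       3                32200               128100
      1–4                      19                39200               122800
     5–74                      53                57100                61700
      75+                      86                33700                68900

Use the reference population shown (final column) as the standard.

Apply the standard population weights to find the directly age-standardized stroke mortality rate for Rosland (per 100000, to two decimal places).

Age-specific rates per 100000 for Rosland: 9.32, 48.47, 92.82, 255.19.
Standard total = 381500; weights = 0.3358, 0.3219, 0.1617, 0.1806.
Standardized rate: 0.3358×9.32 + 0.3219×48.47 + 0.1617×92.82 + 0.1806×255.19 = 79.8304 per 100000.

79.83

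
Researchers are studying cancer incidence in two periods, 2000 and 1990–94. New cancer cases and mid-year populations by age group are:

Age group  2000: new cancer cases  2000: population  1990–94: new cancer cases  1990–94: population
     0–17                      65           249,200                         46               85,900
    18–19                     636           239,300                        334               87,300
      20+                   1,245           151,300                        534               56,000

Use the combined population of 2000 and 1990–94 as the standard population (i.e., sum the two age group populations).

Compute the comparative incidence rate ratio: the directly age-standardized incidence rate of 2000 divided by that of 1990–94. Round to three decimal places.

Age-specific rates per 100,000 for 2000: 26.08, 265.78, 822.87.
For 1990–94: 53.55, 382.59, 953.57.
Combined standard total = 869,000; weights = 0.3856, 0.3758, 0.2386.
2000: 0.3856×26.08 + 0.3758×265.78 + 0.2386×822.87 = 306.2409 per 100,000.
1990–94: 0.3856×53.55 + 0.3758×382.59 + 0.2386×953.57 = 391.9145 per 100,000.
Ratio = 306.2409 ÷ 391.9145 = 0.78140.

0.781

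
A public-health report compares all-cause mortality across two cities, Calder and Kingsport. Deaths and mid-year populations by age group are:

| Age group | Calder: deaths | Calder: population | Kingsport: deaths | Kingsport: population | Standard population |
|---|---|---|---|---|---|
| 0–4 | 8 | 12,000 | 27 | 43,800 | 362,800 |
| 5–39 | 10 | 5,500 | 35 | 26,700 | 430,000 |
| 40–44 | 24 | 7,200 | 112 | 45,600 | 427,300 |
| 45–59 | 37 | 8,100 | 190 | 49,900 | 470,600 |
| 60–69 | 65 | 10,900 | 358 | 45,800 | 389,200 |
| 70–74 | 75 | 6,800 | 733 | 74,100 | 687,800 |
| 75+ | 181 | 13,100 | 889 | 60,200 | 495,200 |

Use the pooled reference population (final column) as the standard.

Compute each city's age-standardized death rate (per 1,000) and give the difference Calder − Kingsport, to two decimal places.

Age-specific rates per 1,000 for Calder: 0.667, 1.818, 3.333, 4.568, 5.963, 11.029, 13.817.
For Kingsport: 0.616, 1.311, 2.456, 3.808, 7.817, 9.892, 14.767.
Standard total = 3,262,900; weights = 0.1112, 0.1318, 0.1310, 0.1442, 0.1193, 0.2108, 0.1518.
Calder: 0.1112×0.667 + 0.1318×1.818 + 0.1310×3.333 + 0.1442×4.568 + 0.1193×5.963 + 0.2108×11.029 + 0.1518×13.817 = 6.5422 per 1,000.
Kingsport: 0.1112×0.616 + 0.1318×1.311 + 0.1310×2.456 + 0.1442×3.808 + 0.1193×7.817 + 0.2108×9.892 + 0.1518×14.767 = 6.3709 per 1,000.
Difference = 6.5422 − 6.3709 = 0.1714.

0.17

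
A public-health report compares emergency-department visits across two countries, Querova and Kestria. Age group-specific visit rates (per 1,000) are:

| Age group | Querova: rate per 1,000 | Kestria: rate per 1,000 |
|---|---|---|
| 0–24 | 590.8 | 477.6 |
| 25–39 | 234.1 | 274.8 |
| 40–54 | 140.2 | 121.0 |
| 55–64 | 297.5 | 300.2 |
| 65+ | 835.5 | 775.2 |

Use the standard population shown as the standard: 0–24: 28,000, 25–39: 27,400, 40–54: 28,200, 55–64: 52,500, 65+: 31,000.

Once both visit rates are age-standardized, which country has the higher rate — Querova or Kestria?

Querova

Standard total = 167,100; weights = 0.1676, 0.1640, 0.1688, 0.3142, 0.1855.
Querova: 0.1676×590.8 + 0.1640×234.1 + 0.1688×140.2 + 0.3142×297.5 + 0.1855×835.5 = 409.5130 per 1,000.
Kestria: 0.1676×477.6 + 0.1640×274.8 + 0.1688×121.0 + 0.3142×300.2 + 0.1855×775.2 = 383.6399 per 1,000.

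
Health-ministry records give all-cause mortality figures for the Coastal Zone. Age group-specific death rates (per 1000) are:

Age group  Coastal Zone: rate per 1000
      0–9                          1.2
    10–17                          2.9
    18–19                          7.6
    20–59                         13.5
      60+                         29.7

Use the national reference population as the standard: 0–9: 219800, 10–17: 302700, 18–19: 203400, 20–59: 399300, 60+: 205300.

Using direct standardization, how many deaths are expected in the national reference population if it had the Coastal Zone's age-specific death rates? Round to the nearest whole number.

14175

Expected deaths = Σ (standard pop × age-specific rate ÷ 1000)
= 219800×1.2/1000 + 302700×2.9/1000 + 203400×7.6/1000 + 399300×13.5/1000 + 205300×29.7/1000
= 263.76 + 877.83 + 1545.84 + 5390.55 + 6097.41 = 14175.39.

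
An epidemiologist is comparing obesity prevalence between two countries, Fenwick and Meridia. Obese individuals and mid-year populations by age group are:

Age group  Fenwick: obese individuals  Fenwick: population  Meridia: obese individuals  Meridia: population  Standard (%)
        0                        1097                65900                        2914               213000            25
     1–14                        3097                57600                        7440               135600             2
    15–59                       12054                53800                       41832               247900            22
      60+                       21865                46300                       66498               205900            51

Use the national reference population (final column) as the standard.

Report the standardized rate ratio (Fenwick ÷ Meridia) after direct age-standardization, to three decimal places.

1.431

Age-specific rates per 1000 for Fenwick: 16.646, 53.767, 224.052, 472.246.
For Meridia: 13.681, 54.867, 168.745, 322.963.
Standard weights: 0.25, 0.02, 0.22, 0.51.
Fenwick: 0.2500×16.646 + 0.0200×53.767 + 0.2200×224.052 + 0.5100×472.246 = 295.3740 per 1000.
Meridia: 0.2500×13.681 + 0.0200×54.867 + 0.2200×168.745 + 0.5100×322.963 = 206.3525 per 1000.
Ratio = 295.3740 ÷ 206.3525 = 1.43141.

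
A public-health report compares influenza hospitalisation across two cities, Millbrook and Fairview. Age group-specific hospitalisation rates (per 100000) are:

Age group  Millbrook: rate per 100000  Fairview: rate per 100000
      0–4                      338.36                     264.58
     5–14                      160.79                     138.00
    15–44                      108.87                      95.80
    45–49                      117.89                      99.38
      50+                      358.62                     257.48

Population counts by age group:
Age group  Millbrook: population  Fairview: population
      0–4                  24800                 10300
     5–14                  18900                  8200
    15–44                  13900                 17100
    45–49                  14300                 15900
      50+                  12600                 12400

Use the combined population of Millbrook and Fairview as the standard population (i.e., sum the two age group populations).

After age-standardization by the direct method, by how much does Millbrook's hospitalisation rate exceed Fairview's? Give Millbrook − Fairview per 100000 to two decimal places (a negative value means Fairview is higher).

45.15

Combined standard total = 148400; weights = 0.2365, 0.1826, 0.2089, 0.2035, 0.1685.
Millbrook: 0.2365×338.36 + 0.1826×160.79 + 0.2089×108.87 + 0.2035×117.89 + 0.1685×358.62 = 216.5404 per 100000.
Fairview: 0.2365×264.58 + 0.1826×138.00 + 0.2089×95.80 + 0.2035×99.38 + 0.1685×257.48 = 171.3924 per 100000.
Difference = 216.5404 − 171.3924 = 45.1480.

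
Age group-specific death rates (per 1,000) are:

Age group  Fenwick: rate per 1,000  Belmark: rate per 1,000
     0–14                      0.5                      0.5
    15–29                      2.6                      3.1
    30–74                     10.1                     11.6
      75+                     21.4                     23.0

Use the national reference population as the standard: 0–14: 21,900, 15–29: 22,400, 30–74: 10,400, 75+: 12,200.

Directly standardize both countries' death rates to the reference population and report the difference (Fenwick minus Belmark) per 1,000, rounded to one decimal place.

Standard total = 66,900; weights = 0.3274, 0.3348, 0.1555, 0.1824.
Fenwick: 0.3274×0.5 + 0.3348×2.6 + 0.1555×10.1 + 0.1824×21.4 = 6.5069 per 1,000.
Belmark: 0.3274×0.5 + 0.3348×3.1 + 0.1555×11.6 + 0.1824×23.0 = 7.1993 per 1,000.
Difference = 6.5069 − 7.1993 = -0.6924.

-0.7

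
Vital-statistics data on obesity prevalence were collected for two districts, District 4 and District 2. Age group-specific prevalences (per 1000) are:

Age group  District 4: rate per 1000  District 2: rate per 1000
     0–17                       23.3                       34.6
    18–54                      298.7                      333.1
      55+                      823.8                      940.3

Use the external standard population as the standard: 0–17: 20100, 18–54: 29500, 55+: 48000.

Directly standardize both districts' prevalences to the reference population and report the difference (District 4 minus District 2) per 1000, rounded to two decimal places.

-70.02

Standard total = 97600; weights = 0.2059, 0.3023, 0.4918.
District 4: 0.2059×23.3 + 0.3023×298.7 + 0.4918×823.8 = 500.2293 per 1000.
District 2: 0.2059×34.6 + 0.3023×333.1 + 0.4918×940.3 = 570.2491 per 1000.
Difference = 500.2293 − 570.2491 = -70.0198.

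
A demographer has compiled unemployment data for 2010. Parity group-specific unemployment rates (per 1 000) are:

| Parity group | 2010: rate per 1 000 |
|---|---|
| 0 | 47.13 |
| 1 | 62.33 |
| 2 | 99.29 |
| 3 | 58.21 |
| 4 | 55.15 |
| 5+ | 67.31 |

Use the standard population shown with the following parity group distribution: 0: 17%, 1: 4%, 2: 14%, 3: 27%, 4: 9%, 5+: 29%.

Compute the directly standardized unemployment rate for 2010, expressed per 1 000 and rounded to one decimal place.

64.6

Standard weights: 0.17, 0.04, 0.14, 0.27, 0.09, 0.29.
Standardized rate: 0.1700×47.13 + 0.0400×62.33 + 0.1400×99.29 + 0.2700×58.21 + 0.0900×55.15 + 0.2900×67.31 = 64.6060 per 1 000.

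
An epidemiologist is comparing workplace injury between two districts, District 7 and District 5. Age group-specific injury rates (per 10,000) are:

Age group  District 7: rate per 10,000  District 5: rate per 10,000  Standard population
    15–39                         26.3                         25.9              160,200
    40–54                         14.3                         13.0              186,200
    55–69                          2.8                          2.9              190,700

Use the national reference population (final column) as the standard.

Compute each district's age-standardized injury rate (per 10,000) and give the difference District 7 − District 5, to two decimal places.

0.53

Standard total = 537,100; weights = 0.2983, 0.3467, 0.3551.
District 7: 0.2983×26.3 + 0.3467×14.3 + 0.3551×2.8 = 13.7961 per 10,000.
District 5: 0.2983×25.9 + 0.3467×13.0 + 0.3551×2.9 = 13.2616 per 10,000.
Difference = 13.7961 − 13.2616 = 0.5345.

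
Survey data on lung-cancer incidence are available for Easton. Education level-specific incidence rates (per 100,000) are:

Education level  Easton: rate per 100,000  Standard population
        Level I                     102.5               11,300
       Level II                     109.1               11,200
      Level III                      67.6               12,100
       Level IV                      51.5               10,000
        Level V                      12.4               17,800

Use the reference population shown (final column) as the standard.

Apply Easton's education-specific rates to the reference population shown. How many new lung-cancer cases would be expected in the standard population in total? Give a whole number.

39

Expected new lung-cancer cases = Σ (standard pop × education-specific rate ÷ 100,000)
= 11,300×102.5/100,000 + 11,200×109.1/100,000 + 12,100×67.6/100,000 + 10,000×51.5/100,000 + 17,800×12.4/100,000
= 11.58 + 12.22 + 8.18 + 5.15 + 2.21 = 39.34.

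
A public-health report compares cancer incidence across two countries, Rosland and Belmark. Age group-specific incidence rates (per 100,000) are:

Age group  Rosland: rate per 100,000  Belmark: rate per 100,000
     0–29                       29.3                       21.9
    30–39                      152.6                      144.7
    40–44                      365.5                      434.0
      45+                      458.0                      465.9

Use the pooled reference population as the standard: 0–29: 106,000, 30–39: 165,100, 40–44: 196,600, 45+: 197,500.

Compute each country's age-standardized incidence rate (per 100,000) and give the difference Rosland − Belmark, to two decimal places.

Standard total = 665,200; weights = 0.1594, 0.2482, 0.2956, 0.2969.
Rosland: 0.1594×29.3 + 0.2482×152.6 + 0.2956×365.5 + 0.2969×458.0 = 286.5489 per 100,000.
Belmark: 0.1594×21.9 + 0.2482×144.7 + 0.2956×434.0 + 0.2969×465.9 = 305.9997 per 100,000.
Difference = 286.5489 − 305.9997 = -19.4508.

-19.45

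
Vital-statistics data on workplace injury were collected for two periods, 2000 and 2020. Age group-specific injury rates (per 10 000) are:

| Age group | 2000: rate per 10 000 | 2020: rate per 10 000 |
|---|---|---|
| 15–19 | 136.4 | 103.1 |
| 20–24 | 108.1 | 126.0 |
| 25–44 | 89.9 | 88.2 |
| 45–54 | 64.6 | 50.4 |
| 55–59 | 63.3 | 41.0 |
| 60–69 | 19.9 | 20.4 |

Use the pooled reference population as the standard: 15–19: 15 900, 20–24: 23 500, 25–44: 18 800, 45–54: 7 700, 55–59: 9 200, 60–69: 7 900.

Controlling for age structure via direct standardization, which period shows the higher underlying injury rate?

2000

Standard total = 83 000; weights = 0.1916, 0.2831, 0.2265, 0.0928, 0.1108, 0.0952.
2000: 0.1916×136.4 + 0.2831×108.1 + 0.2265×89.9 + 0.0928×64.6 + 0.1108×63.3 + 0.0952×19.9 = 92.0027 per 10 000.
2020: 0.1916×103.1 + 0.2831×126.0 + 0.2265×88.2 + 0.0928×50.4 + 0.1108×41.0 + 0.0952×20.4 = 86.5649 per 10 000.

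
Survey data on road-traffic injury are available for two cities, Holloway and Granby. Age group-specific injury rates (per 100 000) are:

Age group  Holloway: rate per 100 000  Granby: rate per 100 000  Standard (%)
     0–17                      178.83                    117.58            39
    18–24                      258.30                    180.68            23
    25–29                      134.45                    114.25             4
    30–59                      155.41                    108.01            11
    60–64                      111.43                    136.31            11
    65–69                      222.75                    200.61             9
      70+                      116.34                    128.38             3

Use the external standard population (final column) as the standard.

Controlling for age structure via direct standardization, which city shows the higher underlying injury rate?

Standard weights: 0.39, 0.23, 0.04, 0.11, 0.11, 0.09, 0.03.
Holloway: 0.3900×178.83 + 0.2300×258.30 + 0.0400×134.45 + 0.1100×155.41 + 0.1100×111.43 + 0.0900×222.75 + 0.0300×116.34 = 187.4208 per 100 000.
Granby: 0.3900×117.58 + 0.2300×180.68 + 0.0400×114.25 + 0.1100×108.01 + 0.1100×136.31 + 0.0900×200.61 + 0.0300×128.38 = 140.7641 per 100 000.

Holloway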